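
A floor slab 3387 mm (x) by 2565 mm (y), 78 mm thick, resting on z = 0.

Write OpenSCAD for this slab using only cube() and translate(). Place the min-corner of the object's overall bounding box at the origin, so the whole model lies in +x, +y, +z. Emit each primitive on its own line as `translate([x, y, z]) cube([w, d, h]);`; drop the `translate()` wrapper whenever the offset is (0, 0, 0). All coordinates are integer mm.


cube([3387, 2565, 78]);


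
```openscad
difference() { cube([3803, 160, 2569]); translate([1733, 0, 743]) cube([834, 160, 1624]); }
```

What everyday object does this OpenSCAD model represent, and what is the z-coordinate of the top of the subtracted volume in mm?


A wall with a window opening. The window head height is 2367 mm.

A wall with a rectangular opening subtracted — a window. Sill at z = 743, opening 1624 mm tall, so the head is at 743 + 1624 = 2367 mm.


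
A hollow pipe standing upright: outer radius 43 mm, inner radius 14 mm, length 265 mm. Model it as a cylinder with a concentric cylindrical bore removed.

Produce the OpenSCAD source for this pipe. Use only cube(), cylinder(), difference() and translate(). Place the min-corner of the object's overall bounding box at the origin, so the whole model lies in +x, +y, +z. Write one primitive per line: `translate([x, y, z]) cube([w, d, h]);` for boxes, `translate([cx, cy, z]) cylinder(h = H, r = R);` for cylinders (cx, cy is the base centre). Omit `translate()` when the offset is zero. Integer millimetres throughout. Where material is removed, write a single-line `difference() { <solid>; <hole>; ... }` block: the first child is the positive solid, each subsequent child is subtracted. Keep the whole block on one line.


difference() { translate([43, 43, 0]) cylinder(h = 265, r = 43); translate([43, 43, 0]) cylinder(h = 265, r = 14); }


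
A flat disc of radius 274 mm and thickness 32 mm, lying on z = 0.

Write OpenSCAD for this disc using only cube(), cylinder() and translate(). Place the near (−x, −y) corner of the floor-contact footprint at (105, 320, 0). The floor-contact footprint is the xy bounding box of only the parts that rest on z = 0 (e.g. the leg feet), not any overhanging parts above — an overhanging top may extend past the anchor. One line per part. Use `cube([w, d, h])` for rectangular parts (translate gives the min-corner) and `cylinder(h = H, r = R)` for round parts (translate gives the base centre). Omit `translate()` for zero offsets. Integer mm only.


translate([379, 594, 0]) cylinder(h = 32, r = 274);


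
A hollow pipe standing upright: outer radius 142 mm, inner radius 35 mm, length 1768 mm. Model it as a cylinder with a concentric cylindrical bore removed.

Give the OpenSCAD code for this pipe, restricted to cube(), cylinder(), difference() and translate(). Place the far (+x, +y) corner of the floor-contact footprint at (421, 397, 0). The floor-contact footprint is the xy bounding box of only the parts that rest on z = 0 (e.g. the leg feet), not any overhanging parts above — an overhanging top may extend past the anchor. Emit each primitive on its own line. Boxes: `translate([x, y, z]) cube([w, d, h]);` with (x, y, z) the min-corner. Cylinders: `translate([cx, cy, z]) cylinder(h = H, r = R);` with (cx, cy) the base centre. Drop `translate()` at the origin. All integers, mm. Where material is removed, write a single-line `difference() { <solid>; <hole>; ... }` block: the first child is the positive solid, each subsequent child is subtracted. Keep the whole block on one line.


difference() { translate([279, 255, 0]) cylinder(h = 1768, r = 142); translate([279, 255, 0]) cylinder(h = 1768, r = 35); }


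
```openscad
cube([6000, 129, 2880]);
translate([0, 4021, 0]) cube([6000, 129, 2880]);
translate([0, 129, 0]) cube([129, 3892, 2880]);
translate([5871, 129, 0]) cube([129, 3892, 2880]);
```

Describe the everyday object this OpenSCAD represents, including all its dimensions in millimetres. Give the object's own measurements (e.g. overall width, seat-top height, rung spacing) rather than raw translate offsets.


The wall frame of a small rectangular building: four walls, each 2880 mm tall and 129 mm thick, enclosing a footprint 6000 mm (x) by 4150 mm (y) outside-to-outside, with no floor or roof. The front and back walls (the −y and +y sides) span the full width; the two side walls fit between them.


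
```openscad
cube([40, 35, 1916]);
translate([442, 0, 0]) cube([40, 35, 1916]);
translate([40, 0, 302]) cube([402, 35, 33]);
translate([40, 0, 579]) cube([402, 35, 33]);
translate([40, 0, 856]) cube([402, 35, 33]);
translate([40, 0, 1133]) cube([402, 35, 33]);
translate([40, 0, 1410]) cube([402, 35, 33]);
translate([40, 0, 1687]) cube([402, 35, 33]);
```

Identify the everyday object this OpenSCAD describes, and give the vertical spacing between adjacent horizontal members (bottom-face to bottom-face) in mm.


A ladder. The rung spacing is 277 mm.

Two tall 40×35 posts with 6 short bars between them — a ladder. Adjacent rungs sit at z = 302 and z = 579, so the spacing is 579 − 302 = 277 mm.


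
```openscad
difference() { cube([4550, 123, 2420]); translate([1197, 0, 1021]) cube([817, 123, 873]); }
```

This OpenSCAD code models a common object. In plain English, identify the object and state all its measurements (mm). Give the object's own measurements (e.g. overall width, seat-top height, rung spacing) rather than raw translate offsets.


A wall 4550 mm long (x), 123 mm thick (y), 2420 mm tall, with a rectangular window opening cut through it. The opening is 817 mm wide and 873 mm tall; its sill is at z = 1021 mm and its near (−x) edge is 1197 mm from the wall's −x end. The opening passes through the full wall thickness.


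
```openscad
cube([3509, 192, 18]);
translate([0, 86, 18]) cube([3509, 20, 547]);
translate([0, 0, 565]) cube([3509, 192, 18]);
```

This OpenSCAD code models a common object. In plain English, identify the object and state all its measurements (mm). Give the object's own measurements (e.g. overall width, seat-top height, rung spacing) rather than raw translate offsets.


An I-beam lying along x, 3509 mm long. Overall section height 583 mm. Two flanges 192 mm wide (y) and 18 mm thick, one on the floor and one at the top; a web 20 mm thick runs between them, centred on the flange width.


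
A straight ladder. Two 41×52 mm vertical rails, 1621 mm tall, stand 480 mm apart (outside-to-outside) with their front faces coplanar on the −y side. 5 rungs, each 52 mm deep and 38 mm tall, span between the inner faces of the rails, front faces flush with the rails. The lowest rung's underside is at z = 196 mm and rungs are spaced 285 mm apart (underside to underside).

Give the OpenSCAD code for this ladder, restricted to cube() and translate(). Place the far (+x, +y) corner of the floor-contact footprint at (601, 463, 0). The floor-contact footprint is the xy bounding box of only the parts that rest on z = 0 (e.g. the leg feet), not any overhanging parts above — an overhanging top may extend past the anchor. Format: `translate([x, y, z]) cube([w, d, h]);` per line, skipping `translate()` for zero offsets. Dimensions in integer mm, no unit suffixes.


translate([121, 411, 0]) cube([41, 52, 1621]);
translate([560, 411, 0]) cube([41, 52, 1621]);
translate([162, 411, 196]) cube([398, 52, 38]);
translate([162, 411, 481]) cube([398, 52, 38]);
translate([162, 411, 766]) cube([398, 52, 38]);
translate([162, 411, 1051]) cube([398, 52, 38]);
translate([162, 411, 1336]) cube([398, 52, 38]);


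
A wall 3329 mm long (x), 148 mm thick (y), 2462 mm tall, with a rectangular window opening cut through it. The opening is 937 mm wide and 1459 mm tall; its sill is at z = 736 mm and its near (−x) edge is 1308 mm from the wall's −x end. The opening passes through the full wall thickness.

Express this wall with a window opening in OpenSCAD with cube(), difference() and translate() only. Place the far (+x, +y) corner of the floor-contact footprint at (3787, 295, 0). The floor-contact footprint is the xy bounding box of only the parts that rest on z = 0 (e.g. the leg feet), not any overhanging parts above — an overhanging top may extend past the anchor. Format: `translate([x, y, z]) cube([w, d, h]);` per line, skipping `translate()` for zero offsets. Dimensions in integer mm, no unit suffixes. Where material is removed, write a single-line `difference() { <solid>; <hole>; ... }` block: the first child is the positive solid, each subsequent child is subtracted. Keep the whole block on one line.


difference() { translate([458, 147, 0]) cube([3329, 148, 2462]); translate([1766, 147, 736]) cube([937, 148, 1459]); }


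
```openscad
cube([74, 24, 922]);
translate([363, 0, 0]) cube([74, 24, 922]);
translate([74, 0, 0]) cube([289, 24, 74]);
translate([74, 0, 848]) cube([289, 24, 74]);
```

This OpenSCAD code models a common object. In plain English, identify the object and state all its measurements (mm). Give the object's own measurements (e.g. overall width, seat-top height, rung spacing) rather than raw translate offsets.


A rectangular picture frame lying in the x–z plane (depth along y). The opening is 289 mm wide (x) by 774 mm tall (z), surrounded by a border 74 mm wide on all four sides. The frame is 24 mm deep and is made of two full-height vertical stiles with two horizontal rails fitted between them.


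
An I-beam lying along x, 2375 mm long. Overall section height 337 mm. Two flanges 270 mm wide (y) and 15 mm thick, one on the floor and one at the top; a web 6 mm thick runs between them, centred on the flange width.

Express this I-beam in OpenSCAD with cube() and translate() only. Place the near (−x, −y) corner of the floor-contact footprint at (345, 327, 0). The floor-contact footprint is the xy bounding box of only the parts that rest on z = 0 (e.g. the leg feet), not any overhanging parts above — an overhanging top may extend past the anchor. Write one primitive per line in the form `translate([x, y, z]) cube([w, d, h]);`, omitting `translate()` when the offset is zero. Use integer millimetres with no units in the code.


translate([345, 327, 0]) cube([2375, 270, 15]);
translate([345, 459, 15]) cube([2375, 6, 307]);
translate([345, 327, 322]) cube([2375, 270, 15]);


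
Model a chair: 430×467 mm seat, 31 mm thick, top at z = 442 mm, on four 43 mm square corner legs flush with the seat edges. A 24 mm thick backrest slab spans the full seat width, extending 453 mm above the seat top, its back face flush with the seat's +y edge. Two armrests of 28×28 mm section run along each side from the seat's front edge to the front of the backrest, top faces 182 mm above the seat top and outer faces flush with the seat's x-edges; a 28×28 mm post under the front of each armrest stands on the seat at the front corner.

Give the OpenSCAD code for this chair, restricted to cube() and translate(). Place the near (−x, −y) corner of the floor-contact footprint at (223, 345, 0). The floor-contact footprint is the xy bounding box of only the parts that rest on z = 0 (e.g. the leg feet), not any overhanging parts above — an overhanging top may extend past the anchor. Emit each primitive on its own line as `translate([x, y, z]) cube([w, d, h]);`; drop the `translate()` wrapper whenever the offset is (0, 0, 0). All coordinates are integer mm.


translate([223, 345, 411]) cube([430, 467, 31]);
translate([223, 345, 0]) cube([43, 43, 411]);
translate([610, 345, 0]) cube([43, 43, 411]);
translate([223, 769, 0]) cube([43, 43, 411]);
translate([610, 769, 0]) cube([43, 43, 411]);
translate([223, 788, 442]) cube([430, 24, 453]);
translate([223, 345, 596]) cube([28, 443, 28]);
translate([625, 345, 596]) cube([28, 443, 28]);
translate([223, 345, 442]) cube([28, 28, 154]);
translate([625, 345, 442]) cube([28, 28, 154]);


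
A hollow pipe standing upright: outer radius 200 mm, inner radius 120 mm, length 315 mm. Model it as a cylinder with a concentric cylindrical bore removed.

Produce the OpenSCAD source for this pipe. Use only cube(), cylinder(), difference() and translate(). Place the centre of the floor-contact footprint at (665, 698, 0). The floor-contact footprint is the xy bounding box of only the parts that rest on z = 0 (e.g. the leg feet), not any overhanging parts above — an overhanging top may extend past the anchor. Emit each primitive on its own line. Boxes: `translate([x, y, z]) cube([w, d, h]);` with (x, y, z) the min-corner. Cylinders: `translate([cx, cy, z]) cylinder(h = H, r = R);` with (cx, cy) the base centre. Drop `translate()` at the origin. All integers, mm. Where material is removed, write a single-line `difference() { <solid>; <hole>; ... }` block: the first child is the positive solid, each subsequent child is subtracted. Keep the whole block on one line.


difference() { translate([665, 698, 0]) cylinder(h = 315, r = 200); translate([665, 698, 0]) cylinder(h = 315, r = 120); }


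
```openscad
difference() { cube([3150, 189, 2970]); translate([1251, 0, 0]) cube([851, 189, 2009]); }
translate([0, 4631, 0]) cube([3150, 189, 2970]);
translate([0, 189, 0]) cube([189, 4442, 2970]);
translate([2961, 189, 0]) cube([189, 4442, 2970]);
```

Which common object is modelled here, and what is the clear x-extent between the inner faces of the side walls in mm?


A single room. The interior width is 2772 mm.

Four walls enclosing a rectangle with a door in the front wall — a room. Outside width 3150 minus two 189 mm walls gives 2772 mm.


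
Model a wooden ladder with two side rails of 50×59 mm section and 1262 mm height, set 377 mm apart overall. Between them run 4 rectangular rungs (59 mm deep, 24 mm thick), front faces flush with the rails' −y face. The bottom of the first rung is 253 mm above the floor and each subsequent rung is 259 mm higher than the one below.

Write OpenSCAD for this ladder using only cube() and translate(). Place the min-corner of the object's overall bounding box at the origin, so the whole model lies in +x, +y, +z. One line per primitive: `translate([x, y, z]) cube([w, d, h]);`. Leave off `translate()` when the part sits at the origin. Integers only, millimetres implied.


cube([50, 59, 1262]);
translate([327, 0, 0]) cube([50, 59, 1262]);
translate([50, 0, 253]) cube([277, 59, 24]);
translate([50, 0, 512]) cube([277, 59, 24]);
translate([50, 0, 771]) cube([277, 59, 24]);
translate([50, 0, 1030]) cube([277, 59, 24]);


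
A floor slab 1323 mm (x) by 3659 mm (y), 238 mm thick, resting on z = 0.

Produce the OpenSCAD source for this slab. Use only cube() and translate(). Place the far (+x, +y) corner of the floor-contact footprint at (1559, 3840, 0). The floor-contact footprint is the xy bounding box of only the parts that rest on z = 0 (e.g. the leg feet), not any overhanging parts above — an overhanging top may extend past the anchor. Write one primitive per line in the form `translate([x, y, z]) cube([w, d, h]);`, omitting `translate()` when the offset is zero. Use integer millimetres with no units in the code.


translate([236, 181, 0]) cube([1323, 3659, 238]);


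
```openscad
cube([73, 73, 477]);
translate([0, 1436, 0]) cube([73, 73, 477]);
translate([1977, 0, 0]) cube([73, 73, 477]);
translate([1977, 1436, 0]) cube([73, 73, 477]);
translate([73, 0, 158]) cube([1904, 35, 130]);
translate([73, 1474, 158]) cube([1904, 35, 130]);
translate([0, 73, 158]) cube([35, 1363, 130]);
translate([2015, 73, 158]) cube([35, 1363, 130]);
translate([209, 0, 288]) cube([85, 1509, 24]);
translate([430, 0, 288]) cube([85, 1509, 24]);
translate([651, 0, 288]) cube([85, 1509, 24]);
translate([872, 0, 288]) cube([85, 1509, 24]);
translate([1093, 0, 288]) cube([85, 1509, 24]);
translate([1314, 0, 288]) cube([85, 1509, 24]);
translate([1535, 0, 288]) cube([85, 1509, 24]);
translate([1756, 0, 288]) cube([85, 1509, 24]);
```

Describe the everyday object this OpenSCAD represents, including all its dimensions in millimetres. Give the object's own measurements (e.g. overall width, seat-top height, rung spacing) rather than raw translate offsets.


A bed frame 2050 mm long (x) by 1509 mm wide (y). Four 73×73 mm corner posts, 477 mm tall, at the corners of the footprint. Four rails of 35 mm thickness and 130 mm height run between adjacent posts with their undersides at z = 158 mm, their outer faces flush with the outside of the frame (the two x-running rails run between the posts' inner faces; the two y-running rails run between the posts' inner faces). 8 slats, each 85 mm wide (x) and 24 mm thick, lie across the top of the two x-running rails, running the full 1509 mm width of the frame in y; along x they sit between the end posts with a 136 mm gap after the −x posts and between neighbouring slats and before the +x posts.


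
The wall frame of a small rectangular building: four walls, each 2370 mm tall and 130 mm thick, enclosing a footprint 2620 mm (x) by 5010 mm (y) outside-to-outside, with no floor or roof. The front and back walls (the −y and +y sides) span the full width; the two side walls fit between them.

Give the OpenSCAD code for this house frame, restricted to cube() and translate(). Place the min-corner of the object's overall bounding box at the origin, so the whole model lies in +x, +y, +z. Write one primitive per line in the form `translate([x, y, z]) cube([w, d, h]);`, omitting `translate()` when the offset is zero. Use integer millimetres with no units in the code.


cube([2620, 130, 2370]);
translate([0, 4880, 0]) cube([2620, 130, 2370]);
translate([0, 130, 0]) cube([130, 4750, 2370]);
translate([2490, 130, 0]) cube([130, 4750, 2370]);


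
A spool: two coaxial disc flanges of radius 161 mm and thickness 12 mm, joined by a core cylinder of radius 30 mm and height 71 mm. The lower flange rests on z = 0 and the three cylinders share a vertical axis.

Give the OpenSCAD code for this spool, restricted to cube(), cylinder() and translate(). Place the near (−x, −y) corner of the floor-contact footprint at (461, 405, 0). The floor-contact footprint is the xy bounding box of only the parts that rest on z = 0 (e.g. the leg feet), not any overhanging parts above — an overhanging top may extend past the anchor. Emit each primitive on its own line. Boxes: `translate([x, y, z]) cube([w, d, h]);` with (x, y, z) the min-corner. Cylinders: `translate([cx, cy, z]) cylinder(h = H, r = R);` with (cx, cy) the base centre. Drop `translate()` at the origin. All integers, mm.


translate([622, 566, 0]) cylinder(h = 12, r = 161);
translate([622, 566, 12]) cylinder(h = 71, r = 30);
translate([622, 566, 83]) cylinder(h = 12, r = 161);


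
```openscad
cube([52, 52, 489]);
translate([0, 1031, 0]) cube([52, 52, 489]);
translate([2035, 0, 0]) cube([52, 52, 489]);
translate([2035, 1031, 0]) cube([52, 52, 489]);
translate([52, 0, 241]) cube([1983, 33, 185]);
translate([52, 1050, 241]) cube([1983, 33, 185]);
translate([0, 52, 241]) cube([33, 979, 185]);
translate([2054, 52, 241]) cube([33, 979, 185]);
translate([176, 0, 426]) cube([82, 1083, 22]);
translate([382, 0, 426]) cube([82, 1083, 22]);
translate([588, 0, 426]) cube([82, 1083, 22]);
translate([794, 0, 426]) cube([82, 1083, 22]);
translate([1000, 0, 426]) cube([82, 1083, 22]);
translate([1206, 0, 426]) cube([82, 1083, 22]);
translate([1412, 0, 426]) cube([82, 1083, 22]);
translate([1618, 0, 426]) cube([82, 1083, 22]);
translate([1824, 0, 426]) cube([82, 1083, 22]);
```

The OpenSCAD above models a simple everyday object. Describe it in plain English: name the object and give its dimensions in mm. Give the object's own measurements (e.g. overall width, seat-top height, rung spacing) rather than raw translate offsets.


A bed frame 2087 mm long (x) by 1083 mm wide (y). Four 52×52 mm corner posts, 489 mm tall, at the corners of the footprint. Four rails of 33 mm thickness and 185 mm height run between adjacent posts with their undersides at z = 241 mm, their outer faces flush with the outside of the frame (the two x-running rails run between the posts' inner faces; the two y-running rails run between the posts' inner faces). 9 slats, each 82 mm wide (x) and 22 mm thick, lie across the top of the two x-running rails, running the full 1083 mm width of the frame in y; along x they sit between the end posts with a 124 mm gap after the −x posts and between neighbouring slats, leaving 129 mm before the +x posts.


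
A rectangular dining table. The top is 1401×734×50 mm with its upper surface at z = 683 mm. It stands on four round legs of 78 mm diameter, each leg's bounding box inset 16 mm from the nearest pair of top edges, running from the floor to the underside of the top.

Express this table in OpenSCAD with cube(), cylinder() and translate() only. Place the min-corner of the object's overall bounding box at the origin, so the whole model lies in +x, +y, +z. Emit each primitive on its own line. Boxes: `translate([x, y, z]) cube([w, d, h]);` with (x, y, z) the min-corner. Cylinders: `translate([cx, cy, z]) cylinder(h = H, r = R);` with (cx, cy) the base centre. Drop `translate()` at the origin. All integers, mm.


translate([0, 0, 633]) cube([1401, 734, 50]);
translate([55, 55, 0]) cylinder(h = 633, r = 39);
translate([1346, 55, 0]) cylinder(h = 633, r = 39);
translate([55, 679, 0]) cylinder(h = 633, r = 39);
translate([1346, 679, 0]) cylinder(h = 633, r = 39);


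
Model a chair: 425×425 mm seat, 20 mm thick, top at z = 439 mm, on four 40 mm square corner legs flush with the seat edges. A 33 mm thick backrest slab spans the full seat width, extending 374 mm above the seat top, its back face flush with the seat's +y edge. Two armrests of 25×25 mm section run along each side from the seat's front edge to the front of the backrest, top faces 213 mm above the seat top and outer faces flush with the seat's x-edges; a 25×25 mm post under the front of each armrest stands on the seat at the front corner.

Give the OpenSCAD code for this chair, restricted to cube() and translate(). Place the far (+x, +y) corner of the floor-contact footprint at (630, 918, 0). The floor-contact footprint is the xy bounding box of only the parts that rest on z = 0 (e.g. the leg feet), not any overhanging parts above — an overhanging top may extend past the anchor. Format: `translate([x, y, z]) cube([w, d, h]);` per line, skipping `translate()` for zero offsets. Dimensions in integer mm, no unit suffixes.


translate([205, 493, 419]) cube([425, 425, 20]);
translate([205, 493, 0]) cube([40, 40, 419]);
translate([590, 493, 0]) cube([40, 40, 419]);
translate([205, 878, 0]) cube([40, 40, 419]);
translate([590, 878, 0]) cube([40, 40, 419]);
translate([205, 885, 439]) cube([425, 33, 374]);
translate([205, 493, 627]) cube([25, 392, 25]);
translate([605, 493, 627]) cube([25, 392, 25]);
translate([205, 493, 439]) cube([25, 25, 188]);
translate([605, 493, 439]) cube([25, 25, 188]);


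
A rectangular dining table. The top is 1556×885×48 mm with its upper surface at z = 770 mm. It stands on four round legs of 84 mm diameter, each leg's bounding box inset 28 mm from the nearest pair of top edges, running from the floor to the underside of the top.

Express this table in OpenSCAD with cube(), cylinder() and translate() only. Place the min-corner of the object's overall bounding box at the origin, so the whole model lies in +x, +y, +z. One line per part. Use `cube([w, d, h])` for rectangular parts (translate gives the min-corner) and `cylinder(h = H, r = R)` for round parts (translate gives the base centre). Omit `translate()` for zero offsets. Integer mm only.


translate([0, 0, 722]) cube([1556, 885, 48]);
translate([70, 70, 0]) cylinder(h = 722, r = 42);
translate([1486, 70, 0]) cylinder(h = 722, r = 42);
translate([70, 815, 0]) cylinder(h = 722, r = 42);
translate([1486, 815, 0]) cylinder(h = 722, r = 42);


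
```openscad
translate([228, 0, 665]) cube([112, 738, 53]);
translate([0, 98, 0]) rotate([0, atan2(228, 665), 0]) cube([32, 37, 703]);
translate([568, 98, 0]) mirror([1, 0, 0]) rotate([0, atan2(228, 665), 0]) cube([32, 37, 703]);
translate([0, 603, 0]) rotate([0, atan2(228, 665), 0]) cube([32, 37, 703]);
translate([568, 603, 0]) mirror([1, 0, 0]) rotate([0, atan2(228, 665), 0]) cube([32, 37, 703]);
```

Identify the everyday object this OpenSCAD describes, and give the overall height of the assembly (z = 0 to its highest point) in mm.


A sawhorse. The overall height is 718 mm.

A beam across two mirrored pairs of raked legs — a sawhorse. The beam's underside is at z = 665 (matching the legs' vertical rise in atan2(228, 665)) and the beam is 53 mm tall, so its top is at 665 + 53 = 718 mm. The raked legs top out at the beam's underside, so that is the highest point.


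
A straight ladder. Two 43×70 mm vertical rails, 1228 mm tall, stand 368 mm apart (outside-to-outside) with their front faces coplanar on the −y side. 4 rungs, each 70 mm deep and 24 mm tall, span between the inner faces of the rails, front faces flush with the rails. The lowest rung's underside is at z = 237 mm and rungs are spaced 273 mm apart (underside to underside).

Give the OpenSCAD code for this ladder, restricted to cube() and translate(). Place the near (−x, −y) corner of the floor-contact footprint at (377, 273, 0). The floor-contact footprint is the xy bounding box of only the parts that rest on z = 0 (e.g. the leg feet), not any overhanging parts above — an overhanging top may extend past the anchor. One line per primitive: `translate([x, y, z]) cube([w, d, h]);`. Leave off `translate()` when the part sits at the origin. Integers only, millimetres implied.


// rung span = 368 - 2*43 = 282
// rung[k] z = 237 + k*273
translate([377, 273, 0]) cube([43, 70, 1228]);
translate([702, 273, 0]) cube([43, 70, 1228]);
translate([420, 273, 237]) cube([282, 70, 24]);
translate([420, 273, 510]) cube([282, 70, 24]);
translate([420, 273, 783]) cube([282, 70, 24]);
translate([420, 273, 1056]) cube([282, 70, 24]);


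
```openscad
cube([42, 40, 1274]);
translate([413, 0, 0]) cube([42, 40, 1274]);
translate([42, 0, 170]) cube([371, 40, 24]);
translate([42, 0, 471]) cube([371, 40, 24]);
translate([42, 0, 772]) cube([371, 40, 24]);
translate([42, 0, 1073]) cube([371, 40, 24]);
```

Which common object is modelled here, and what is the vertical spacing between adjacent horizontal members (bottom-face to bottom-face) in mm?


A ladder. The rung spacing is 301 mm.

Two tall 42×40 posts with 4 short bars between them — a ladder. Adjacent rungs sit at z = 170 and z = 471, so the spacing is 471 − 170 = 301 mm.


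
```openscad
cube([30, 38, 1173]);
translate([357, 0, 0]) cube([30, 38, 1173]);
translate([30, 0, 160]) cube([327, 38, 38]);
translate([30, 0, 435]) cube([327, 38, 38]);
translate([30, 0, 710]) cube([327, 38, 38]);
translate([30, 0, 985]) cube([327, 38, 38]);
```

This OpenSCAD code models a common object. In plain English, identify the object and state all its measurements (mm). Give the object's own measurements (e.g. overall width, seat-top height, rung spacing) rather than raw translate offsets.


A straight ladder. Two 30×38 mm vertical rails, 1173 mm tall, stand 387 mm apart (outside-to-outside) with their front faces coplanar on the −y side. 4 rungs, each 38 mm deep and 38 mm tall, span between the inner faces of the rails, front faces flush with the rails. The lowest rung's underside is at z = 160 mm and rungs are spaced 275 mm apart (underside to underside).


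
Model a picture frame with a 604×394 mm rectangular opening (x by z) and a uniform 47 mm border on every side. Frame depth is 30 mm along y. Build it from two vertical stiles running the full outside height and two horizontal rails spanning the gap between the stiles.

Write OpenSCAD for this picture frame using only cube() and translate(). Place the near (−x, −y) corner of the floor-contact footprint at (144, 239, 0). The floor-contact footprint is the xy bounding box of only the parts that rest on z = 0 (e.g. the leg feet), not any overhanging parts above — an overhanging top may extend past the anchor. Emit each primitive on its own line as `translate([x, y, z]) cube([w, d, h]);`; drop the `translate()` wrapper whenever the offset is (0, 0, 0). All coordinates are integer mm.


translate([144, 239, 0]) cube([47, 30, 488]);
translate([795, 239, 0]) cube([47, 30, 488]);
translate([191, 239, 0]) cube([604, 30, 47]);
translate([191, 239, 441]) cube([604, 30, 47]);


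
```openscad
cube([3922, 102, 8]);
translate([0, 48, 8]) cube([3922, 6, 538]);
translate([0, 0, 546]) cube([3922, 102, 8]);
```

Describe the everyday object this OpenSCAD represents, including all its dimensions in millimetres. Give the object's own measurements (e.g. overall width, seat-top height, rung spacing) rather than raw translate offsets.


An I-beam lying along x, 3922 mm long. Overall section height 554 mm. Two flanges 102 mm wide (y) and 8 mm thick, one on the floor and one at the top; a web 6 mm thick runs between them, centred on the flange width.


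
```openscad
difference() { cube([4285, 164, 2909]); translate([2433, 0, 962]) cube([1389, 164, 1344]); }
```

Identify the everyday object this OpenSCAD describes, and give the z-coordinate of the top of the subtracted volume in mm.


A wall with a window opening. The window head height is 2306 mm.

A wall with a rectangular opening subtracted — a window. Sill at z = 962, opening 1344 mm tall, so the head is at 962 + 1344 = 2306 mm.


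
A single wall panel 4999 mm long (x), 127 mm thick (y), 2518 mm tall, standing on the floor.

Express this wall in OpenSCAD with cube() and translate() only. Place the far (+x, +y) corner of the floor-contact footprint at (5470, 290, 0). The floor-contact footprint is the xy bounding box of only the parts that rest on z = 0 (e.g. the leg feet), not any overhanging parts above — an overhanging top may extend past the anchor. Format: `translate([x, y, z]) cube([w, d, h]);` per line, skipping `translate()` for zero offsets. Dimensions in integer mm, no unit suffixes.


translate([471, 163, 0]) cube([4999, 127, 2518]);


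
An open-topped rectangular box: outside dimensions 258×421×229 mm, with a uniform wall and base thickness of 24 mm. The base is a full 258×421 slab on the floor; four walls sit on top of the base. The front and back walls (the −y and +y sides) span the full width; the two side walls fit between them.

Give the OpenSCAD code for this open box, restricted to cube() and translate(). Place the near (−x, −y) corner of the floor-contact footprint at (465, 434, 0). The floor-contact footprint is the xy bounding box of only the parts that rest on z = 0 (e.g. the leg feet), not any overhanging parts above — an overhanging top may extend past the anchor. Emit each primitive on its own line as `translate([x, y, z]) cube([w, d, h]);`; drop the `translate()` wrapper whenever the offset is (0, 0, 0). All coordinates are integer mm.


translate([465, 434, 0]) cube([258, 421, 24]);
translate([465, 434, 24]) cube([258, 24, 205]);
translate([465, 831, 24]) cube([258, 24, 205]);
translate([465, 458, 24]) cube([24, 373, 205]);
translate([699, 458, 24]) cube([24, 373, 205]);


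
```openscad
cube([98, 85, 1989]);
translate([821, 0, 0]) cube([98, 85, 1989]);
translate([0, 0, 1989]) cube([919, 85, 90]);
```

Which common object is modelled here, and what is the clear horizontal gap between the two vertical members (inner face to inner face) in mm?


A door frame. The clear opening width is 723 mm.

Two 1989 mm tall posts with a header on top — a door frame. The left jamb is 98 mm wide at x = 0; the right jamb starts at x = 821. The clear opening is 821 − 98 = 723 mm.


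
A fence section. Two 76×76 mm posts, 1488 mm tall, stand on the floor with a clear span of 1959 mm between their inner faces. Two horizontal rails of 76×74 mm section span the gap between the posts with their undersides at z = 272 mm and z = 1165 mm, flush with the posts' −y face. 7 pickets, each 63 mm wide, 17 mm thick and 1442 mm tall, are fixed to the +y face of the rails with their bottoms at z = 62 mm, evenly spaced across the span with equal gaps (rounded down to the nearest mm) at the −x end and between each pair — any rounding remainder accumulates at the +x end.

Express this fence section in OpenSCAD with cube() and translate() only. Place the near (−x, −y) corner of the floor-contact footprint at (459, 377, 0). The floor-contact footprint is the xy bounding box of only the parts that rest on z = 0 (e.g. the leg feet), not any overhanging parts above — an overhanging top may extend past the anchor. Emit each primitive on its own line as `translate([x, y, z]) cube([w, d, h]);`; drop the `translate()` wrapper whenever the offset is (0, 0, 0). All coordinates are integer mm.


translate([459, 377, 0]) cube([76, 76, 1488]);
translate([2494, 377, 0]) cube([76, 76, 1488]);
translate([535, 377, 272]) cube([1959, 76, 74]);
translate([535, 377, 1165]) cube([1959, 76, 74]);
translate([724, 453, 62]) cube([63, 17, 1442]);
translate([976, 453, 62]) cube([63, 17, 1442]);
translate([1228, 453, 62]) cube([63, 17, 1442]);
translate([1480, 453, 62]) cube([63, 17, 1442]);
translate([1732, 453, 62]) cube([63, 17, 1442]);
translate([1984, 453, 62]) cube([63, 17, 1442]);
translate([2236, 453, 62]) cube([63, 17, 1442]);


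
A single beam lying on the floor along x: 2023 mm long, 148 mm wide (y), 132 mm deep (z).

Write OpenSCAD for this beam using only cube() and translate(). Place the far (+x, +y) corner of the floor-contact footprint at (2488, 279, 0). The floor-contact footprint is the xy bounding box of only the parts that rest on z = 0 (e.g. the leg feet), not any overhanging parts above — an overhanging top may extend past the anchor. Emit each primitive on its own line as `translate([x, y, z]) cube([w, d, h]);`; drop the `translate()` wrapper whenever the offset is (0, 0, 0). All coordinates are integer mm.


translate([465, 131, 0]) cube([2023, 148, 132]);


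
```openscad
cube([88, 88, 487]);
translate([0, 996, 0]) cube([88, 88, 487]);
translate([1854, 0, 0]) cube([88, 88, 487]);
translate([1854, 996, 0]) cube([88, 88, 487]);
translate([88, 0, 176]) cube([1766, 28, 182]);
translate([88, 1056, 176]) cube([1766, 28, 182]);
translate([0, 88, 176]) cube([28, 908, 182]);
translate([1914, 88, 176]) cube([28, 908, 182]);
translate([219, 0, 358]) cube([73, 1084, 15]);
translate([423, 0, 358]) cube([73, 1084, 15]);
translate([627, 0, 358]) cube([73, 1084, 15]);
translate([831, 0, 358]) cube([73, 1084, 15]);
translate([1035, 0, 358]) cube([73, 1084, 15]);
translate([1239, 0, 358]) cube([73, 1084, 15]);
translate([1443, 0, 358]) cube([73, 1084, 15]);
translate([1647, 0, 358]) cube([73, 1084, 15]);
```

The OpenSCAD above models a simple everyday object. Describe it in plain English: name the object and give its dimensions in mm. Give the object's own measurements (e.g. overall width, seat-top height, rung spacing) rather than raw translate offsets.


A bed frame 1942 mm long (x) by 1084 mm wide (y). Four 88×88 mm corner posts, 487 mm tall, at the corners of the footprint. Four rails of 28 mm thickness and 182 mm height run between adjacent posts with their undersides at z = 176 mm, their outer faces flush with the outside of the frame (the two x-running rails run between the posts' inner faces; the two y-running rails run between the posts' inner faces). 8 slats, each 73 mm wide (x) and 15 mm thick, lie across the top of the two x-running rails, running the full 1084 mm width of the frame in y; along x they sit between the end posts with a 131 mm gap after the −x posts and between neighbouring slats, leaving 134 mm before the +x posts.


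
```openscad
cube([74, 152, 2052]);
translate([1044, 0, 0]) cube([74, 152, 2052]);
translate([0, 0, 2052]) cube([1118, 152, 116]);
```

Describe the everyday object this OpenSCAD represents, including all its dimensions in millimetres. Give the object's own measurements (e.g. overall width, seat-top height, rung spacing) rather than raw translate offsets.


A door frame. The clear opening is 970 mm wide and 2052 mm high. Two 74 mm wide jambs, 152 mm deep, stand either side of the opening from the floor to the top of the opening. A 116 mm thick head sits across the top of both jambs, spanning the full outside width of the frame.


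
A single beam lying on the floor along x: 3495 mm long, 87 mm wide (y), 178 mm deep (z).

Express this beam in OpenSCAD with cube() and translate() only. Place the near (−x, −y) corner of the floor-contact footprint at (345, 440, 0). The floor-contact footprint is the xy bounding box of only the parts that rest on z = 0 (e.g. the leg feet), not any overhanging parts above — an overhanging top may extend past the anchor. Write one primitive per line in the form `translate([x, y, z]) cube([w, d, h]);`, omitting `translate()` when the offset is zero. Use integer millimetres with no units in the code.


translate([345, 440, 0]) cube([3495, 87, 178]);


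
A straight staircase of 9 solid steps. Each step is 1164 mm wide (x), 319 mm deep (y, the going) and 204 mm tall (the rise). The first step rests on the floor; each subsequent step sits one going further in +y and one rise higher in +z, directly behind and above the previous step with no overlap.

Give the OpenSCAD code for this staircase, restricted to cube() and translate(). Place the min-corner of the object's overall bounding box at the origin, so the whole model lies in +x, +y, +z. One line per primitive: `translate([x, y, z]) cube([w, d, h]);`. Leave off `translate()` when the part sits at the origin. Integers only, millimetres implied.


cube([1164, 319, 204]);
translate([0, 319, 204]) cube([1164, 319, 204]);
translate([0, 638, 408]) cube([1164, 319, 204]);
translate([0, 957, 612]) cube([1164, 319, 204]);
translate([0, 1276, 816]) cube([1164, 319, 204]);
translate([0, 1595, 1020]) cube([1164, 319, 204]);
translate([0, 1914, 1224]) cube([1164, 319, 204]);
translate([0, 2233, 1428]) cube([1164, 319, 204]);
translate([0, 2552, 1632]) cube([1164, 319, 204]);


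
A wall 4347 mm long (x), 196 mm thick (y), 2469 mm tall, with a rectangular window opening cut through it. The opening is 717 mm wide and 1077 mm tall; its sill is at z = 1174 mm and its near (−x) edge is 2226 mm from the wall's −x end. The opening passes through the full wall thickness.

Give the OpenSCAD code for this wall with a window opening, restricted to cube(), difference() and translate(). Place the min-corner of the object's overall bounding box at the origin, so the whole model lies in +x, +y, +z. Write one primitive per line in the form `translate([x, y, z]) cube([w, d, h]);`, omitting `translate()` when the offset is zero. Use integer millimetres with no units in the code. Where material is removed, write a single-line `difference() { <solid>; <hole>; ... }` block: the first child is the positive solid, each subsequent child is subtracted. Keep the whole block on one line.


difference() { cube([4347, 196, 2469]); translate([2226, 0, 1174]) cube([717, 196, 1077]); }


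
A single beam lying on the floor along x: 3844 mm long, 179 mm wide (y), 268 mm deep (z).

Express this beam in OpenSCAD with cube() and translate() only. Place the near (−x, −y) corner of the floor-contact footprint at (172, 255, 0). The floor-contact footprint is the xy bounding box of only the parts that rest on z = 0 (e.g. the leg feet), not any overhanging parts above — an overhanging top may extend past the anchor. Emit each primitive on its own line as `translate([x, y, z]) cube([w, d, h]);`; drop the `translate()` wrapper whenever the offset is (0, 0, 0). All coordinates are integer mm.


translate([172, 255, 0]) cube([3844, 179, 268]);


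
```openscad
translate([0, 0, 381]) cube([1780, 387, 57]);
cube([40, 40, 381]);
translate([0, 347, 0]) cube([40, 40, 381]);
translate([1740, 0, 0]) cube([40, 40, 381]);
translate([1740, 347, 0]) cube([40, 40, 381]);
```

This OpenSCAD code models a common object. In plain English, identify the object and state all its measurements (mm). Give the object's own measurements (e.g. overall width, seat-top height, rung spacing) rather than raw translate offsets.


A bench: a 1780×387 mm seat slab, 57 mm thick, top at z = 438 mm, on four 40×40 mm square legs flush with the seat corners and standing on z = 0.


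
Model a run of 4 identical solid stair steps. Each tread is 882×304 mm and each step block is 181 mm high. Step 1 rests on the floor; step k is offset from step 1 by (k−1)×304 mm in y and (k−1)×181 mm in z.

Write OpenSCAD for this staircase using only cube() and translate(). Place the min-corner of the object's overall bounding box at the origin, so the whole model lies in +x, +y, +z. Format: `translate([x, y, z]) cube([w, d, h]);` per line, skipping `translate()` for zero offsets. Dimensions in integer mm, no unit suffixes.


cube([882, 304, 181]);
translate([0, 304, 181]) cube([882, 304, 181]);
translate([0, 608, 362]) cube([882, 304, 181]);
translate([0, 912, 543]) cube([882, 304, 181]);
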